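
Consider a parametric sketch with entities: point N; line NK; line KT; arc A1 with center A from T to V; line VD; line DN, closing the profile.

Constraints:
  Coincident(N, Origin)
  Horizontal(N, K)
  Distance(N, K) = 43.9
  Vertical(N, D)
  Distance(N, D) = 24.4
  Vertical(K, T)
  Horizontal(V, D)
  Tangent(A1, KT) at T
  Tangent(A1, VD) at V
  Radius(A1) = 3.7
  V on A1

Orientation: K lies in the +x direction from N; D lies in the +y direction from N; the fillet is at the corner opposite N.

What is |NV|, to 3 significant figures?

47.0

The virtual corner opposite N is at (43.9, 24.4). A1 meets KT tangentially, so AT is at right angles to KT and since A1 is tangent to VD there, AV ⟂ VD, with radius 3.7, so the center A sits 3.7 in from both sides at A = (40.2, 20.7). That places the tangent points at T = (43.9, 20.7) on KT and V = (40.2, 24.4) on VD. Then |NV| = |V − N| = 47.0.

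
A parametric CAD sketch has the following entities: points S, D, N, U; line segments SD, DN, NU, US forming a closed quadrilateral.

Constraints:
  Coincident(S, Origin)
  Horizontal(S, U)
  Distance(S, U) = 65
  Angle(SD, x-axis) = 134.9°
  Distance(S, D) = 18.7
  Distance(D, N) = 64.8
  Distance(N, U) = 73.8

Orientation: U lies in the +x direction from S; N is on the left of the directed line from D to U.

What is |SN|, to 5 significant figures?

69.328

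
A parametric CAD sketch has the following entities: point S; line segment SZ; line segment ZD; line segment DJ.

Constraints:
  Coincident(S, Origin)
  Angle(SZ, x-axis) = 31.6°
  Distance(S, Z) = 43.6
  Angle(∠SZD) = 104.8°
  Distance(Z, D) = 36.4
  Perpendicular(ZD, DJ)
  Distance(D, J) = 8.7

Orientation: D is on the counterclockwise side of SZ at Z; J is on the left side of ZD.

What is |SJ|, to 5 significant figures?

58.129

∠SZD = 104.8°, so ZD runs at 31.6° + (180° − 104.8°) = 106.80° from the x-axis; with |ZD| = 36.4, D = Z + 36.4·(cos 106.80°, sin 106.80°) = (26.615, 57.692). ZD is perpendicular to DJ; with |DJ| = 8.7 on the left of ZD, J = D + 8.7·(-0.95732, -0.28903) = (18.286, 55.178). Then |SJ| = |J − S| = 58.129.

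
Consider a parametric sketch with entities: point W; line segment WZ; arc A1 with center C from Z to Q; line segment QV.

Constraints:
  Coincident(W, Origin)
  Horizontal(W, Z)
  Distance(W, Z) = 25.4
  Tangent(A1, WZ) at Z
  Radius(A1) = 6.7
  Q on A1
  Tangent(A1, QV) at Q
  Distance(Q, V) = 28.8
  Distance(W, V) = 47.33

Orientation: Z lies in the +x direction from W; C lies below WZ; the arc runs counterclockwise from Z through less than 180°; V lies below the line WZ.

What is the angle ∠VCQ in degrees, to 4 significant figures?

76.90°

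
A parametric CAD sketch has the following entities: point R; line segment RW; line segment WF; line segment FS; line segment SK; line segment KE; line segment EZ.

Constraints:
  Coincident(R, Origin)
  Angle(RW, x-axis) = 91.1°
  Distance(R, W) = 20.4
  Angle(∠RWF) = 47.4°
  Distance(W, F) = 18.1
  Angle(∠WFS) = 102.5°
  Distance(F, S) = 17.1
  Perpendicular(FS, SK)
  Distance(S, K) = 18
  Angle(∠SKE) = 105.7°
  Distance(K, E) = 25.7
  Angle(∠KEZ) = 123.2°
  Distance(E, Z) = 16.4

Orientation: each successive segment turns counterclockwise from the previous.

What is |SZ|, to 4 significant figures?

39.71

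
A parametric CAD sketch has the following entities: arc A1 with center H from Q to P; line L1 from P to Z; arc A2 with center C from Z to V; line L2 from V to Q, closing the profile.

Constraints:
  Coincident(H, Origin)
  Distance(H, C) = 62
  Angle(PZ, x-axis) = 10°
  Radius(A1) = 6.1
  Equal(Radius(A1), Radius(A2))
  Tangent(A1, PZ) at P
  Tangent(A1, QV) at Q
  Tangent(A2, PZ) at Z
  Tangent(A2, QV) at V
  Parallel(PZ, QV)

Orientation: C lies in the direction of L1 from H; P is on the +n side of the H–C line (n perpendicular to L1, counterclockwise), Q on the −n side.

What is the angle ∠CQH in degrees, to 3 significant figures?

84.4°

H is at the origin and C lies 62.0 along u from H, so C = 62.0·u = (61.1, 10.8). Tangency of A1 to both parallel lines with radius 6.1 puts P and Q at H ± 6.1·n: P = (-1.06, 6.01), Q = (1.06, -6.01). Then cos ∠CQH = QC·QH / (|QC||QH|), giving 84.4°.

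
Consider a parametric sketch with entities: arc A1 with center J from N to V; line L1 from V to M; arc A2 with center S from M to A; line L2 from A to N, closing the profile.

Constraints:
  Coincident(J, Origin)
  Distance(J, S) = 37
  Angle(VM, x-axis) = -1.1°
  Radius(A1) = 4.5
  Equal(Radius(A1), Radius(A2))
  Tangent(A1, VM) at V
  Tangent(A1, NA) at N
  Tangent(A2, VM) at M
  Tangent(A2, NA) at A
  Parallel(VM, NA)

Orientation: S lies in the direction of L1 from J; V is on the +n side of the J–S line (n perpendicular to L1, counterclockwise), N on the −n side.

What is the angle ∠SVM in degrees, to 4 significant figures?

6.934°

The slot axis is L1's direction at -1.1°, so u = (cos -1.1°, sin -1.1°) = (0.9998, -0.01920) and n = (−sin -1.1°, cos -1.1°) = (0.01920, 0.9998). J is at the origin and S lies 37.0 along u from J, so S = 37.0·u = (36.99, -0.7103). Tangency of A1 to both parallel lines with radius 4.5 puts V and N at J ± 4.5·n: V = (0.08639, 4.499), N = (-0.08639, -4.499). Equal radii place M and A the same way about S: M = S + 4.5·n = (37.08, 3.789), A = S − 4.5·n = (36.91, -5.209). Then cos ∠SVM = VS·VM / (|VS||VM|), giving 6.934°.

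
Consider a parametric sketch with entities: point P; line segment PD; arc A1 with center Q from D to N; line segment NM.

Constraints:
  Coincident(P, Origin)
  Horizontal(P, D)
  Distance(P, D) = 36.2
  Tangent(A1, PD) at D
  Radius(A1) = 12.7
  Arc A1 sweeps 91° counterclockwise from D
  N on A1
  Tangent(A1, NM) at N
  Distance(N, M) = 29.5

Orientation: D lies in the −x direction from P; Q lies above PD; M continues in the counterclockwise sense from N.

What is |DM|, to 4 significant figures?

44.13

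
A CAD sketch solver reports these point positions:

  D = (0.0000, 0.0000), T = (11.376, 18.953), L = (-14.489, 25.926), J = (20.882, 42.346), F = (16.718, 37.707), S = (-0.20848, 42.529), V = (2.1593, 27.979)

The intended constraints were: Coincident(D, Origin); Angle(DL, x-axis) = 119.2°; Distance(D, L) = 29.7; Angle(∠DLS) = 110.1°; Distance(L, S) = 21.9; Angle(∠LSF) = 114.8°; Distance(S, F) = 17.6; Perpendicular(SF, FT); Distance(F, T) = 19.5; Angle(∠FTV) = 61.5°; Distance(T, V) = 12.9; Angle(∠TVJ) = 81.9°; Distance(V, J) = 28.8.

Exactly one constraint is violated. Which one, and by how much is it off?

Distance(V, J) = 28.8 — off by 5.20.

D = (0.00, 0.00) ✓; DL at 119.2° ✓; |DL| = 29.70 ✓; ∠DLS = 110.1° ✓; |LS| = 21.90 ✓; ∠LSF = 114.8° ✓; |SF| = 17.60 ✓; ∠(SF, FT) = 90.00° ✓; |FT| = 19.50 ✓; ∠FTV = 61.50° ✓; |TV| = 12.90 ✓; ∠TVJ = 81.90° ✓; |VJ| = 23.60 ✗.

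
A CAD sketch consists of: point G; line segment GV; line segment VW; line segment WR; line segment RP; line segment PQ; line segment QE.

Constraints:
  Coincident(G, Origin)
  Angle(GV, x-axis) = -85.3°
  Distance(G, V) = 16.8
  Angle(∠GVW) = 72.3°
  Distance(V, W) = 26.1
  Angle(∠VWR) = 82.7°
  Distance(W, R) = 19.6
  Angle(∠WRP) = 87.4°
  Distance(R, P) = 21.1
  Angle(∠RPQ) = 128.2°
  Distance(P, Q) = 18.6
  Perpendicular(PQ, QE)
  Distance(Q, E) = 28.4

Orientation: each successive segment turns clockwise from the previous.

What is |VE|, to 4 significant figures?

23.63

G is at the origin; GV runs at -85.3° with length 16.8, so V = (1.377, -16.74). ∠GVW = 72.3° gives VW at 167.0° from the x-axis; with |VW| = 26.1, W = (-24.05, -10.87). ∠VWR = 82.7° gives WR at 69.70° from the x-axis; with |WR| = 19.6, R = (-17.25, 7.510). ∠WRP = 87.4° gives RP at -22.90° from the x-axis; with |RP| = 21.1, P = (2.182, -0.7002). ∠RPQ = 128.2° gives PQ at -74.70° from the x-axis; with |PQ| = 18.6, Q = (7.090, -18.64). The perpendicularity gives QE at right angles to PQ, so QE runs at -164.7°; with |QE| = 28.4, E = (-20.30, -26.13). Then |VE| = |E − V| = 23.63.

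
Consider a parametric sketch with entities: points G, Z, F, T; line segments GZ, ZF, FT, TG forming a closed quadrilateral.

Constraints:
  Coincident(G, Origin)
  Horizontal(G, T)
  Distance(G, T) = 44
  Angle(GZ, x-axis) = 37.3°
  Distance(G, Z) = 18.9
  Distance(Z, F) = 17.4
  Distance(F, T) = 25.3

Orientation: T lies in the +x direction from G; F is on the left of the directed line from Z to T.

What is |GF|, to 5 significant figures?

36.271

Checks: |ZF| = 17.40 ✓; |FT| = 25.30 ✓.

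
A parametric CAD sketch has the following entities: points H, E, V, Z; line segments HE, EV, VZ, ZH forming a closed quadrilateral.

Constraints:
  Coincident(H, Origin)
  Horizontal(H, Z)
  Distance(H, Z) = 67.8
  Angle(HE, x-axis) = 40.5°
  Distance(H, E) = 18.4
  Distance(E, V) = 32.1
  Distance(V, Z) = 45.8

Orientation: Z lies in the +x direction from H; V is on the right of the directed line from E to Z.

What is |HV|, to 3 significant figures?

31.3

H is at the origin; HZ is horizontal with |HZ| = 67.8 and Z in +x, so Z = (67.8, 0). HE runs at 40.5° with |HE| = 18.4, so E = (14.0, 11.9). V is determined by |EV| = 32.1 and |VZ| = 45.8 together: it lies at the intersection of circle(E, 32.1) and circle(Z, 45.8). With |EZ| = 55.1, the foot of the radical line on EZ is 17.9 from E and the perpendicular offset is √(32.1² − 17.9²) = 26.7. Taking the right-of-EZ solution: V = (25.7, -18.0).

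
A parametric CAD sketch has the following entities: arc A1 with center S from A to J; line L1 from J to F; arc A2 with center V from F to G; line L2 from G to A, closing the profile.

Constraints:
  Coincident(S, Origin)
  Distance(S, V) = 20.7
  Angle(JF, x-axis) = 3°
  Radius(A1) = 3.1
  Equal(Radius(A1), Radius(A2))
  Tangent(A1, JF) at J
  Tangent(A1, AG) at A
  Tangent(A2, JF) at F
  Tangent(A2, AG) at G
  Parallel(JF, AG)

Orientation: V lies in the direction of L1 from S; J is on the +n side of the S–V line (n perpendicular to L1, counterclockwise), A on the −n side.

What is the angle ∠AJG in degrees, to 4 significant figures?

73.33°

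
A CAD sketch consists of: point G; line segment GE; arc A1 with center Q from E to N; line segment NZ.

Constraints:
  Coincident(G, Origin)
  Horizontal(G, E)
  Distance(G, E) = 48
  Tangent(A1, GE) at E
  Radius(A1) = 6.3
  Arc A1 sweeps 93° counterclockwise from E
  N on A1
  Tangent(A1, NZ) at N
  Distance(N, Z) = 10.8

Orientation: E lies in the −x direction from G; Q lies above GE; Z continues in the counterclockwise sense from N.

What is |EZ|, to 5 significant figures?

18.332

G is at the origin; GE is horizontal with |GE| = 48.0 and E on the −x side, so E = (-48.000, 0.0000). Tangency of A1 to GE means the radius QE is perpendicular to GE, so Q = E + (0, 6.3) = (-48.000, 6.3000). On A1, E sits at bearing -90° from Q; a 93° counterclockwise sweep puts N at bearing 3°, so N = Q + 6.3·(cos 3°, sin 3°) = (-41.709, 6.6297). Tangency of A1 to NZ means the radius QN is perpendicular to NZ, so NZ runs along (−sin 3°, cos 3°); with |NZ| = 10.8, Z = (-42.274, 17.415). Then |EZ| = |Z − E| = 18.332.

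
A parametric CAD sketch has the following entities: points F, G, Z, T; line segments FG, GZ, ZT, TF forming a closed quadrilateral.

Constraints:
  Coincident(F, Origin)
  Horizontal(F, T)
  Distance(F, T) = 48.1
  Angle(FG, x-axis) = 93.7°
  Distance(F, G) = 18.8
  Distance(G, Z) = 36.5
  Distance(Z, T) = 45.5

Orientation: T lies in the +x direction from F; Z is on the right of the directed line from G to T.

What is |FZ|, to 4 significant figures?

18.03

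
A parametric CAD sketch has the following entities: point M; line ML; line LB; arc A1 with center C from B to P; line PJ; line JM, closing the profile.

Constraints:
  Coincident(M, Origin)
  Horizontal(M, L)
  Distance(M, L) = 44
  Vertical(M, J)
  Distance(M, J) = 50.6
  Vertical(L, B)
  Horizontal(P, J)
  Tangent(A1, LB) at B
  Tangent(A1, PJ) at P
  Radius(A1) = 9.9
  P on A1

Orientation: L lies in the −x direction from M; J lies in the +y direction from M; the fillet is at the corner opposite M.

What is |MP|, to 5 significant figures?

61.018

M is at the origin; ML is horizontal with |ML| = 44.0 and L on the −x side, so L = (-44.000, 0.0000). MJ is vertical with |MJ| = 50.6 and J on the +y side, so J = (0.0000, 50.600). The virtual corner opposite M is at (-44.000, 50.600). A1 meets LB tangentially, so CB is at right angles to LB and A1 meets PJ tangentially, so CP is at right angles to PJ, with radius 9.9, so the center C sits 9.9 in from both sides at C = (-34.100, 40.700). That places the tangent points at B = (-44.000, 40.700) on LB and P = (-34.100, 50.600) on PJ. Then |MP| = |P − M| = 61.018.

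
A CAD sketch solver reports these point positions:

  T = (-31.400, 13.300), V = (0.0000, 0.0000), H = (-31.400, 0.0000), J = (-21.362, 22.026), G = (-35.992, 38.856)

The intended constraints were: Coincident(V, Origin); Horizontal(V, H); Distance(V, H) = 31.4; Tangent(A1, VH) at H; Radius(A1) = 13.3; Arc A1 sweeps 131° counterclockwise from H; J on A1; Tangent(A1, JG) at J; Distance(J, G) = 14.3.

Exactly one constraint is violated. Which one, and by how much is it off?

Distance(J, G) = 14.3 — off by 8.00.

V = (0.00, 0.00) ✓; V.y = 0.00, H.y = 0.00 ✓; |VH| = 31.40 ✓; ∠(TH, HV) = 90.00° ✓; |TH| = 13.30 ✓; bearing(T→J) − bearing(T→H) = 131.0° ✓; |TJ| = 13.30 ✓; ∠(TJ, JG) = 90.00° ✓; |JG| = 22.30 ✗.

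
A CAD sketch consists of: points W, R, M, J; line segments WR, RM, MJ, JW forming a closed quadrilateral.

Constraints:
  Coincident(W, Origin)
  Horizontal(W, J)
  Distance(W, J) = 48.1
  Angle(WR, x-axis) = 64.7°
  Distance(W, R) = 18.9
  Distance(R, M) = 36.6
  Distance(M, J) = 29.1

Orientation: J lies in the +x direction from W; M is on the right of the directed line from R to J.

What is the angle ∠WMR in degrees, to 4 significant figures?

30.70°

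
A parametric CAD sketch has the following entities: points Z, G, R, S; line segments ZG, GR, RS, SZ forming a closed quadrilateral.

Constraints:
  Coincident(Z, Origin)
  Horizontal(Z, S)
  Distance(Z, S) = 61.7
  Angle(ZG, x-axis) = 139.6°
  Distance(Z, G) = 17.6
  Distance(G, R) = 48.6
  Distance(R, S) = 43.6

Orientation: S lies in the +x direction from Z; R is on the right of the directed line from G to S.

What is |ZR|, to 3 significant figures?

31.0

Checks: |GR| = 48.60 ✓; |RS| = 43.60 ✓.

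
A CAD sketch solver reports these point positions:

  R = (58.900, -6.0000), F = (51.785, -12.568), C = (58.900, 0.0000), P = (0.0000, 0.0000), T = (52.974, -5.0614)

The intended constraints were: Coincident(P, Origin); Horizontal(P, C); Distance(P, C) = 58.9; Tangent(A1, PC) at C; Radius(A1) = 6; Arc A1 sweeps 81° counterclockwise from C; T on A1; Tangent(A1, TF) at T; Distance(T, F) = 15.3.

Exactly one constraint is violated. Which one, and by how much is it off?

Distance(T, F) = 15.3 — off by 7.70.

P = (0.00, 0.00) ✓; P.y = 0.00, C.y = 0.00 ✓; |PC| = 58.90 ✓; ∠(RC, CP) = 90.00° ✓; |RC| = 6.000 ✓; bearing(R→T) − bearing(R→C) = 81.00° ✓; |RT| = 6.000 ✓; ∠(RT, TF) = 90.00° ✓; |TF| = 7.600 ✗.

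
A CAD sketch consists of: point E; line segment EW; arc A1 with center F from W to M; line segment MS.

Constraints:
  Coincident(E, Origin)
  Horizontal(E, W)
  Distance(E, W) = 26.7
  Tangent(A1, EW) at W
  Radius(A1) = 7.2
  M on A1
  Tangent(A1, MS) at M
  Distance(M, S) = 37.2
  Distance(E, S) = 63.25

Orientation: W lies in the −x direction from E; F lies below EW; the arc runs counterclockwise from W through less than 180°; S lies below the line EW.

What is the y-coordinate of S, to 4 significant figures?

-34.40

Checks: |FM| = 7.200 ✓; ∠(FM, MS) = 90.00° ✓; |MS| = 37.20 ✓; |ES| = 63.25 ✓.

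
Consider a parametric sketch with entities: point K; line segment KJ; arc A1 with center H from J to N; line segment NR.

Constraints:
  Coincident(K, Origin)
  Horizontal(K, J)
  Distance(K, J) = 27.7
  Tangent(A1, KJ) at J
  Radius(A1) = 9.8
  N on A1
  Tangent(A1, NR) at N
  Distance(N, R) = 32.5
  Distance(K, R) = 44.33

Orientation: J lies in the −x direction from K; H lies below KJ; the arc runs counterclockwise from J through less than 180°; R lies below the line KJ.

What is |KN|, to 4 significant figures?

38.81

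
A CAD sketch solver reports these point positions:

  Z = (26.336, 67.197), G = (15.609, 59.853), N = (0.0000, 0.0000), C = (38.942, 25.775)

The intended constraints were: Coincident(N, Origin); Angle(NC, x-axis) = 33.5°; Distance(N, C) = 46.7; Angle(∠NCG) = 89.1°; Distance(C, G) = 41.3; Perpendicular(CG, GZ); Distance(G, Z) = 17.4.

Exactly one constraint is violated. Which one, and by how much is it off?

Distance(G, Z) = 17.4 — off by 4.40.

N = (0.00, 0.00) ✓; NC at 33.50° ✓; |NC| = 46.70 ✓; ∠NCG = 89.10° ✓; |CG| = 41.30 ✓; ∠(CG, GZ) = 90.00° ✓; |GZ| = 13.00 ✗.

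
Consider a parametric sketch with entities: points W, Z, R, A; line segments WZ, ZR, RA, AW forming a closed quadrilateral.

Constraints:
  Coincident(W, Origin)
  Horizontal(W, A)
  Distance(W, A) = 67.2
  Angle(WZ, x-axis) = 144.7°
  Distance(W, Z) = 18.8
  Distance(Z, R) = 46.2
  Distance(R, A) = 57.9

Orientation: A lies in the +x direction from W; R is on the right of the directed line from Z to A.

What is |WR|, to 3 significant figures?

28.4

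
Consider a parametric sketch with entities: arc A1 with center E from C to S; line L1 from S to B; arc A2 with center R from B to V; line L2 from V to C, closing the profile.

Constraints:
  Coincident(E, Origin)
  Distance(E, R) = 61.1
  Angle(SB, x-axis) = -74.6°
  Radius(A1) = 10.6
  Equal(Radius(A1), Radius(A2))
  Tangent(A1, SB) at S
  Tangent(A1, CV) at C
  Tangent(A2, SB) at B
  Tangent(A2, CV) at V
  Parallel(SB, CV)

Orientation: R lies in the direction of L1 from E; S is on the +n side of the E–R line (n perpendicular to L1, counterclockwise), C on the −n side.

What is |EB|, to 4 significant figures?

62.01

The slot axis is L1's direction at -74.6°, so u = (cos -74.6°, sin -74.6°) = (0.2656, -0.9641) and n = (−sin -74.6°, cos -74.6°) = (0.9641, 0.2656). E is at the origin and R lies 61.1 along u from E, so R = 61.1·u = (16.23, -58.91). Tangency of A1 to both parallel lines with radius 10.6 puts S and C at E ± 10.6·n: S = (10.22, 2.815), C = (-10.22, -2.815). Equal radii place B and V the same way about R: B = R + 10.6·n = (26.44, -56.09), V = R − 10.6·n = (6.006, -61.72). Then |EB| = |B − E| = 62.01.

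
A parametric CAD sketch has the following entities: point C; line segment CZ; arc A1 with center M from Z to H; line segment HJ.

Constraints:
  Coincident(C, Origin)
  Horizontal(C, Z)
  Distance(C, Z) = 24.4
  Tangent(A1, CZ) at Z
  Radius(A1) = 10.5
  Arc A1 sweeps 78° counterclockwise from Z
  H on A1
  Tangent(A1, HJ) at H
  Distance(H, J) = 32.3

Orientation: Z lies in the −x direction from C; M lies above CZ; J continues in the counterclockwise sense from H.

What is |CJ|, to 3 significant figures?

40.6

C is at the origin; CZ is horizontal with |CZ| = 24.4 and Z on the −x side, so Z = (-24.4, 0.00). The tangent condition forces MZ to be normal to CZ, so M = Z + (0, 10.5) = (-24.4, 10.5). On A1, Z sits at bearing -90° from M; a 78° counterclockwise sweep puts H at bearing -12°, so H = M + 10.5·(cos -12°, sin -12°) = (-14.1, 8.32). Tangency of A1 to HJ means the radius MH is perpendicular to HJ, so HJ runs along (−sin -12°, cos -12°); with |HJ| = 32.3, J = (-7.41, 39.9). Then |CJ| = |J − C| = 40.6.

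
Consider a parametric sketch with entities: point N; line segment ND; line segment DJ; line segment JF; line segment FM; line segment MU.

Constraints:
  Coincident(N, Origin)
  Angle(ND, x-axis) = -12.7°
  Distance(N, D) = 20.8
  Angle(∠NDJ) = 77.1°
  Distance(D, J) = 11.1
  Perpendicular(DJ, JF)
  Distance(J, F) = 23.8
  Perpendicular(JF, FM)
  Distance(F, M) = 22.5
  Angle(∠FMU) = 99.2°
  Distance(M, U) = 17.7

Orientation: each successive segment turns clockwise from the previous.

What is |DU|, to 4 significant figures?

15.57

N is at the origin; ND runs at -12.7° with length 20.8, so D = (20.29, -4.573). ∠NDJ = 77.1° gives DJ at -115.6° from the x-axis; with |DJ| = 11.1, J = (15.49, -14.58). DJ ⟂ JF, so JF runs at 154.4°; with |JF| = 23.8, F = (-5.969, -4.300). The perpendicularity gives FM at right angles to JF, so FM runs at 64.40°; with |FM| = 22.5, M = (3.753, 15.99). ∠FMU = 99.2° gives MU at -16.40° from the x-axis; with |MU| = 17.7, U = (20.73, 10.99). Then |DU| = |U − D| = 15.57.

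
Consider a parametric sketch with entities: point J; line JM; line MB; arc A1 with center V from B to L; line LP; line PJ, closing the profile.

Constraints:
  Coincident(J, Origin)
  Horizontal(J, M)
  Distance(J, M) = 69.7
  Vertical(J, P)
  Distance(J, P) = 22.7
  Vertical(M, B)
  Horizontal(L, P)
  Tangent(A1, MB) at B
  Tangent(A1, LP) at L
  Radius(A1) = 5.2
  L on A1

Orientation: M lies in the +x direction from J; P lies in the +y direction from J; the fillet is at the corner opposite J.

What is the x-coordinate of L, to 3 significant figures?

64.5

J is at the origin; JM is horizontal with |JM| = 69.7 and M on the +x side, so M = (69.7, 0.00). JP is vertical with |JP| = 22.7 and P on the +y side, so P = (0.00, 22.7). The virtual corner opposite J is at (69.7, 22.7). A1 meets MB tangentially, so VB is at right angles to MB and since A1 is tangent to LP there, VL ⟂ LP, with radius 5.2, so the center V sits 5.2 in from both sides at V = (64.5, 17.5). That places the tangent points at B = (69.7, 17.5) on MB and L = (64.5, 22.7) on LP. So L.x = 64.5.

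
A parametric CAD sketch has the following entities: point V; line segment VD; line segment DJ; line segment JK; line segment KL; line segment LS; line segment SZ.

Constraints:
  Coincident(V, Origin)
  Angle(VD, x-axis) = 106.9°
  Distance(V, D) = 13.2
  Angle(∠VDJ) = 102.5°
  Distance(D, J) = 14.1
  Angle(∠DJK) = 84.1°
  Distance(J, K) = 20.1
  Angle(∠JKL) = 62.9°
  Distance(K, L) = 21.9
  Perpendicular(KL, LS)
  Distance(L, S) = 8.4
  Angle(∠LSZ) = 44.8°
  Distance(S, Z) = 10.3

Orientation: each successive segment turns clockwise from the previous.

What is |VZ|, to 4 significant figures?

3.668

V is at the origin; VD runs at 106.9° with length 13.2, so D = (-3.837, 12.63). ∠VDJ = 102.5° gives DJ at 29.40° from the x-axis; with |DJ| = 14.1, J = (8.447, 19.55). ∠DJK = 84.1° gives JK at -66.50° from the x-axis; with |JK| = 20.1, K = (16.46, 1.119). ∠JKL = 62.9° gives KL at 176.4° from the x-axis; with |KL| = 21.9, L = (-5.395, 2.494). KL ⟂ LS, so LS runs at 86.40°; with |LS| = 8.4, S = (-4.868, 10.88). ∠LSZ = 44.8° gives SZ at -48.80° from the x-axis; with |SZ| = 10.3, Z = (1.917, 3.127). Then |VZ| = |Z − V| = 3.668.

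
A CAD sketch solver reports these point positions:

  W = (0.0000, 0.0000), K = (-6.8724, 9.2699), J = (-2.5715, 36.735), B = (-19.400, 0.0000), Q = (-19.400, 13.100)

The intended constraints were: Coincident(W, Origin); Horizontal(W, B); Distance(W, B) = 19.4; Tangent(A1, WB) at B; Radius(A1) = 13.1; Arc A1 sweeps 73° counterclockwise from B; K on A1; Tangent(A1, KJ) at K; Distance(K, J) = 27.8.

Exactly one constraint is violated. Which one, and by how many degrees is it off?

Tangent(A1, KJ) at K — off by 8.10°.

W = (0.00, 0.00) ✓; W.y = 0.00, B.y = 0.00 ✓; |WB| = 19.40 ✓; ∠(QB, BW) = 90.00° ✓; |QB| = 13.10 ✓; bearing(Q→K) − bearing(Q→B) = 73.00° ✓; |QK| = 13.10 ✓; ∠(QK, KJ) = 81.90° ✗; |KJ| = 27.80 ✓.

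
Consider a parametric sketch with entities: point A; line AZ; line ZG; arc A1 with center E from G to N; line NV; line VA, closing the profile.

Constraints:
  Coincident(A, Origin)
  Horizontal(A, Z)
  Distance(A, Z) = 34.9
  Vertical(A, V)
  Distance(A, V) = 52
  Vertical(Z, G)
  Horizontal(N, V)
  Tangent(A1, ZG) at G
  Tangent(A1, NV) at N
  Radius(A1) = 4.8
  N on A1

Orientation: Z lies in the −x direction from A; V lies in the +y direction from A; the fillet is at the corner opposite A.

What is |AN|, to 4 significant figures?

60.08

A is at the origin; A and Z share the same y with |AZ| = 34.9 and Z on the −x side, so Z = (-34.90, 0.000). AV is vertical with |AV| = 52.0 and V on the +y side, so V = (0.000, 52.00). The virtual corner opposite A is at (-34.90, 52.00). Since A1 is tangent to ZG there, EG ⟂ ZG and the tangent condition forces EN to be normal to NV, with radius 4.8, so the center E sits 4.8 in from both sides at E = (-30.10, 47.20). That places the tangent points at G = (-34.90, 47.20) on ZG and N = (-30.10, 52.00) on NV. Then |AN| = |N − A| = 60.08.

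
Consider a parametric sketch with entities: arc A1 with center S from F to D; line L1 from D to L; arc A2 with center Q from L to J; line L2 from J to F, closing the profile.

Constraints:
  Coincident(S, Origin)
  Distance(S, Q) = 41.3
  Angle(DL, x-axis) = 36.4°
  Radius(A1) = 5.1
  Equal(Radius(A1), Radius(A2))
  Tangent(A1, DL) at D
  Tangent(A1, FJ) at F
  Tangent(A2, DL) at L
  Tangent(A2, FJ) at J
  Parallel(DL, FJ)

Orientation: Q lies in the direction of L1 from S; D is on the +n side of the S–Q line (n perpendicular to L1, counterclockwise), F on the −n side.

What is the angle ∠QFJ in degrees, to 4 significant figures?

7.040°

The slot axis is L1's direction at 36.4°, so u = (cos 36.4°, sin 36.4°) = (0.8049, 0.5934) and n = (−sin 36.4°, cos 36.4°) = (-0.5934, 0.8049). S is at the origin and Q lies 41.3 along u from S, so Q = 41.3·u = (33.24, 24.51). Tangency of A1 to both parallel lines with radius 5.1 puts D and F at S ± 5.1·n: D = (-3.026, 4.105), F = (3.026, -4.105). Equal radii place L and J the same way about Q: L = Q + 5.1·n = (30.22, 28.61), J = Q − 5.1·n = (36.27, 20.40). Then cos ∠QFJ = FQ·FJ / (|FQ||FJ|), giving 7.040°.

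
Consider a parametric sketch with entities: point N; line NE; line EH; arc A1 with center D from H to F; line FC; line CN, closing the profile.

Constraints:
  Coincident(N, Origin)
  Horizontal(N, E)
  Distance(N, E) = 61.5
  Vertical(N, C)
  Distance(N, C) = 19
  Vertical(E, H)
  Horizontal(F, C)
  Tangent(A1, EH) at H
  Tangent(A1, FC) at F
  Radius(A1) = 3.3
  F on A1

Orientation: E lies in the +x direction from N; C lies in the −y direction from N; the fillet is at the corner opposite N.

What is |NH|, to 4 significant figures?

63.47

N is at the origin; N and E share the same y with |NE| = 61.5 and E on the +x side, so E = (61.50, 0.000). NC is vertical with |NC| = 19.0 and C on the −y side, so C = (0.000, -19.00). The virtual corner opposite N is at (61.50, -19.00). The tangent condition forces DH to be normal to EH and tangency of A1 to FC means the radius DF is perpendicular to FC, with radius 3.3, so the center D sits 3.3 in from both sides at D = (58.20, -15.70). That places the tangent points at H = (61.50, -15.70) on EH and F = (58.20, -19.00) on FC. Then |NH| = |H − N| = 63.47.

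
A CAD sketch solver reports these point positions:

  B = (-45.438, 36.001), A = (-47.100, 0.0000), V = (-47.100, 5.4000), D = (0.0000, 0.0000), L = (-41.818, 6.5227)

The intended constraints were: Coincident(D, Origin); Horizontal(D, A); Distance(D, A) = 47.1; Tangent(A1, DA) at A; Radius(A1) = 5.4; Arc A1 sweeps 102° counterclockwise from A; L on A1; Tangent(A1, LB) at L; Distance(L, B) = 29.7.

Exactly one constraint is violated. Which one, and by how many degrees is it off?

Tangent(A1, LB) at L — off by 5.00°.

D = (0.00, 0.00) ✓; D.y = 0.00, A.y = 0.00 ✓; |DA| = 47.10 ✓; ∠(VA, AD) = 90.00° ✓; |VA| = 5.400 ✓; bearing(V→L) − bearing(V→A) = 102.0° ✓; |VL| = 5.400 ✓; ∠(VL, LB) = 95.00° ✗; |LB| = 29.70 ✓.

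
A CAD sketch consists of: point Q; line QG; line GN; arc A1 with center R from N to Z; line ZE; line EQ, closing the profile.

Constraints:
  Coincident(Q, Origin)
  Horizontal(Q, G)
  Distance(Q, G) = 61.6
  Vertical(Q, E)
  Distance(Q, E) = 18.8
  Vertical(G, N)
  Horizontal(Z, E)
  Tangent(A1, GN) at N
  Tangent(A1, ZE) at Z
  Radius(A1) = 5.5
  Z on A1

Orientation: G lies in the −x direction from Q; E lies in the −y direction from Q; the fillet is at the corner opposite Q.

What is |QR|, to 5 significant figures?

57.655

Q is at the origin; Q and G share the same y with |QG| = 61.6 and G on the −x side, so G = (-61.600, 0.0000). QE is vertical with |QE| = 18.8 and E on the −y side, so E = (0.0000, -18.800). The virtual corner opposite Q is at (-61.600, -18.800). Since A1 is tangent to GN there, RN ⟂ GN and A1 meets ZE tangentially, so RZ is at right angles to ZE, with radius 5.5, so the center R sits 5.5 in from both sides at R = (-56.100, -13.300). Then |QR| = |R − Q| = 57.655.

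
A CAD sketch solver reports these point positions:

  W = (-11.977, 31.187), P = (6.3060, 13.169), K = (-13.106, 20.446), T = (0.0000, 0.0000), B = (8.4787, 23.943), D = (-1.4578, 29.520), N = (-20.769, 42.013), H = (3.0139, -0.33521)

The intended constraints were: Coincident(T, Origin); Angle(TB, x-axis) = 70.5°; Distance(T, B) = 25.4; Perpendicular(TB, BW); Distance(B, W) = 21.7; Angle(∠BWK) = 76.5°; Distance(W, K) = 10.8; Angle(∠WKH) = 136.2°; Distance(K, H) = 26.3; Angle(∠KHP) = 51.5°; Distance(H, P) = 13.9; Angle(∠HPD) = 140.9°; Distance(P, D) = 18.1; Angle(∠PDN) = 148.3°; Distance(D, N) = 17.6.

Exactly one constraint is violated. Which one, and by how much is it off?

Distance(D, N) = 17.6 — off by 5.40.

T = (0.00, 0.00) ✓; TB at 70.50° ✓; |TB| = 25.40 ✓; ∠(TB, BW) = 90.00° ✓; |BW| = 21.70 ✓; ∠BWK = 76.50° ✓; |WK| = 10.80 ✓; ∠WKH = 136.2° ✓; |KH| = 26.30 ✓; ∠KHP = 51.50° ✓; |HP| = 13.90 ✓; ∠HPD = 140.9° ✓; |PD| = 18.10 ✓; ∠PDN = 148.3° ✓; |DN| = 23.00 ✗.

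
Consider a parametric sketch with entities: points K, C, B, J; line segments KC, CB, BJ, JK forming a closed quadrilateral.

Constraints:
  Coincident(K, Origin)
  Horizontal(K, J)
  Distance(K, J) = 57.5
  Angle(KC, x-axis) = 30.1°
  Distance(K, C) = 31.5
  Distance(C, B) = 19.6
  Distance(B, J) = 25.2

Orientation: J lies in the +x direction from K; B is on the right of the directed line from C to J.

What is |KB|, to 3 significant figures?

32.6

Checks: |CB| = 19.60 ✓; |BJ| = 25.20 ✓.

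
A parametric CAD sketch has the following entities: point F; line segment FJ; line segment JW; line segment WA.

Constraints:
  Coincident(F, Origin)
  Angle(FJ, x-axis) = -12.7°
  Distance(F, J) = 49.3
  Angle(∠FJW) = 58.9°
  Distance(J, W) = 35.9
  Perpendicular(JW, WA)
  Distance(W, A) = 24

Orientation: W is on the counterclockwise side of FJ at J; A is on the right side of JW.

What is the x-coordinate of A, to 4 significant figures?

59.54

F is at the origin; FJ runs at -12.7° with length 49.3, so J = 49.3·(cos -12.7°, sin -12.7°) = (48.09, -10.84). ∠FJW = 58.9°, so JW runs at -12.7° + (180° − 58.9°) = 108.4° from the x-axis; with |JW| = 35.9, W = J + 35.9·(cos 108.4°, sin 108.4°) = (36.76, 23.23). JW ⟂ WA; with |WA| = 24.0 on the right of JW, A = W + 24.0·(0.9489, 0.3156) = (59.54, 30.80). So A.x = 59.54.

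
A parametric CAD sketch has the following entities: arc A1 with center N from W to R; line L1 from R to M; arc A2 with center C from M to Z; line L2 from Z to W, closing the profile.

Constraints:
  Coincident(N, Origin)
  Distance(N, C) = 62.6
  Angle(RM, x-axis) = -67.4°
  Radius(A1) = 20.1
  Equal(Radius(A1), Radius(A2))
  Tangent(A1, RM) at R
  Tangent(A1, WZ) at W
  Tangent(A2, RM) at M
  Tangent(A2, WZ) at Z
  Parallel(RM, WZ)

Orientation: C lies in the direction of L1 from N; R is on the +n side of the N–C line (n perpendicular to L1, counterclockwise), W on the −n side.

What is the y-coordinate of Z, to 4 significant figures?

-65.52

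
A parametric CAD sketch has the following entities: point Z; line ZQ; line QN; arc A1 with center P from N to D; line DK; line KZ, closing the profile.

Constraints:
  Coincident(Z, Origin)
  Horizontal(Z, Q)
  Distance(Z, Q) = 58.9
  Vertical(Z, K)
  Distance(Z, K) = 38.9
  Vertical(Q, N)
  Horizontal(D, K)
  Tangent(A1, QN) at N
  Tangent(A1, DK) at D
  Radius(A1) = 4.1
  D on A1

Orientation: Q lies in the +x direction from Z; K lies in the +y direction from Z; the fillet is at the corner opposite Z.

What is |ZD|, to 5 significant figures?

67.203

Z is at the origin; Z and Q share the same y with |ZQ| = 58.9 and Q on the +x side, so Q = (58.900, 0.0000). Z and K share the same x with |ZK| = 38.9 and K on the +y side, so K = (0.0000, 38.900). The virtual corner opposite Z is at (58.900, 38.900). Since A1 is tangent to QN there, PN ⟂ QN and the tangent condition forces PD to be normal to DK, with radius 4.1, so the center P sits 4.1 in from both sides at P = (54.800, 34.800). That places the tangent points at N = (58.900, 34.800) on QN and D = (54.800, 38.900) on DK. Then |ZD| = |D − Z| = 67.203.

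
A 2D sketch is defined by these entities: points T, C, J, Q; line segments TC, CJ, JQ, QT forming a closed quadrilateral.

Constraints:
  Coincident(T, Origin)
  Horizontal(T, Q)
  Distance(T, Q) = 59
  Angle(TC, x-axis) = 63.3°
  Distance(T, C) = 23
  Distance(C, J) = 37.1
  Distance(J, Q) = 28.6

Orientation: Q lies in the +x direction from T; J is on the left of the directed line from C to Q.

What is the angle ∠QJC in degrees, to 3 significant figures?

106°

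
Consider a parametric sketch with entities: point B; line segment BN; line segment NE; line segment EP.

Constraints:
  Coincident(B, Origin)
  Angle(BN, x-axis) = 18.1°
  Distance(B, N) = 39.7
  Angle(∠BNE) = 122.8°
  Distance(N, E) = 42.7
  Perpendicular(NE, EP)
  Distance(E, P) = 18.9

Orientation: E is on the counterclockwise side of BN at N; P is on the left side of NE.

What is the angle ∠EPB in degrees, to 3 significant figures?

103°

B is at the origin; BN runs at 18.1° with length 39.7, so N = 39.7·(cos 18.1°, sin 18.1°) = (37.7, 12.3). ∠BNE = 122.8°, so NE runs at 18.1° + (180° − 122.8°) = 75.3° from the x-axis; with |NE| = 42.7, E = N + 42.7·(cos 75.3°, sin 75.3°) = (48.6, 53.6). NE ⟂ EP; with |EP| = 18.9 on the left of NE, P = E + 18.9·(-0.967, 0.254) = (30.3, 58.4). Then cos ∠EPB = PE·PB / (|PE||PB|), giving 103°.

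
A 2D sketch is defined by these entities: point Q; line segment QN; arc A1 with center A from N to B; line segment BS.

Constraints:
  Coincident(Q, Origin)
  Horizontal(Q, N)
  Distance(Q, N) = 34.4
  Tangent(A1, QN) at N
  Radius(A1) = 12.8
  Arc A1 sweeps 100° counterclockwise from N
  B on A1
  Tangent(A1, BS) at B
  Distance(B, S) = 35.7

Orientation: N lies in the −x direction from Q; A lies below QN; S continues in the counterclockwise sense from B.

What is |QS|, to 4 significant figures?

64.68

Q is at the origin; QN is horizontal with |QN| = 34.4 and N on the −x side, so N = (-34.40, 0.000). The tangent condition forces AN to be normal to QN, so A = N + (0, -12.8) = (-34.40, -12.80). On A1, N sits at bearing 90° from A; a 100° counterclockwise sweep puts B at bearing 190°, so B = A + 12.8·(cos 190°, sin 190°) = (-47.01, -15.02). The tangent condition forces AB to be normal to BS, so BS runs along (−sin 190°, cos 190°); with |BS| = 35.7, S = (-40.81, -50.18). Then |QS| = |S − Q| = 64.68.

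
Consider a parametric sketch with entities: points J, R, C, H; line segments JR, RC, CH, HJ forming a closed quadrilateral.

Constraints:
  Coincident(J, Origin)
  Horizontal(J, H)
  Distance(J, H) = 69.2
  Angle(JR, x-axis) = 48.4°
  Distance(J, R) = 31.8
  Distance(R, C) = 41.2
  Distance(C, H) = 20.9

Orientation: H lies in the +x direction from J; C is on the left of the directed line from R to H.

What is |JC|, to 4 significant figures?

65.14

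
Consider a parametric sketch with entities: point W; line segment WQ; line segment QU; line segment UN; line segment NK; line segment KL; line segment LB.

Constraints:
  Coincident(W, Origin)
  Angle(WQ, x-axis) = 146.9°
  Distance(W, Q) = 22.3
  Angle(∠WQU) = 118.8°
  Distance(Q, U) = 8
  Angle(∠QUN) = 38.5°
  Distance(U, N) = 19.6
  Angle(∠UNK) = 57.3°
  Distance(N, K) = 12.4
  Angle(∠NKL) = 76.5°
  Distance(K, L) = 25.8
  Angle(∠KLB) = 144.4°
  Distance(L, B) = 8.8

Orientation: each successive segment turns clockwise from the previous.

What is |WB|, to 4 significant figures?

35.61

W is at the origin; WQ runs at 146.9° with length 22.3, so Q = (-18.68, 12.18). ∠WQU = 118.8° gives QU at 85.70° from the x-axis; with |QU| = 8.0, U = (-18.08, 20.16). ∠QUN = 38.5° gives UN at -55.80° from the x-axis; with |UN| = 19.6, N = (-7.064, 3.945). ∠UNK = 57.3° gives NK at -178.5° from the x-axis; with |NK| = 12.4, K = (-19.46, 3.620). ∠NKL = 76.5° gives KL at 78.00° from the x-axis; with |KL| = 25.8, L = (-14.10, 28.86). ∠KLB = 144.4° gives LB at 42.40° from the x-axis; with |LB| = 8.8, B = (-7.598, 34.79). Then |WB| = |B − W| = 35.61.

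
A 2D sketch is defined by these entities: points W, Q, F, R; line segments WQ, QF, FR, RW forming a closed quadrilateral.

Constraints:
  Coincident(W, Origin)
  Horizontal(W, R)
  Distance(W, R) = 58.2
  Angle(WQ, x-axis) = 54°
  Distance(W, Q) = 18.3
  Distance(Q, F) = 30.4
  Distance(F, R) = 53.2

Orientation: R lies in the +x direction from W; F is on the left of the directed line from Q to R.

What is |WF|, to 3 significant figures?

48.6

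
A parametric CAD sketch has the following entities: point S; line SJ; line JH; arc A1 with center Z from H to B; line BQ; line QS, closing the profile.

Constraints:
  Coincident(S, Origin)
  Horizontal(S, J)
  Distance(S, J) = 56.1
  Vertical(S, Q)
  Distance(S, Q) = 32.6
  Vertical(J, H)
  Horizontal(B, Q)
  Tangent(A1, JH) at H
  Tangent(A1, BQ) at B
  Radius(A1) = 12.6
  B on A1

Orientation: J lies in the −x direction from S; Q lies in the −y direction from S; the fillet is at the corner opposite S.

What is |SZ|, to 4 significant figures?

47.88

S and Q share the same x with |SQ| = 32.6 and Q on the −y side, so Q = (0.000, -32.60). The virtual corner opposite S is at (-56.10, -32.60). Tangency of A1 to JH means the radius ZH is perpendicular to JH and since A1 is tangent to BQ there, ZB ⟂ BQ, with radius 12.6, so the center Z sits 12.6 in from both sides at Z = (-43.50, -20.00). Then |SZ| = |Z − S| = 47.88.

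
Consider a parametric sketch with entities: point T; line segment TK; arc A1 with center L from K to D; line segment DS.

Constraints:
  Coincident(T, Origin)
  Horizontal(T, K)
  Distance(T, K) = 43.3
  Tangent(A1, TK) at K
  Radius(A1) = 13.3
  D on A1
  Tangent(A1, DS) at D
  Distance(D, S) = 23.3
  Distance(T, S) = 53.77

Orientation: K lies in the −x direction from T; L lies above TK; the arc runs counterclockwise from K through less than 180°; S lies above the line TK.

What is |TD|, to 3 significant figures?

34.8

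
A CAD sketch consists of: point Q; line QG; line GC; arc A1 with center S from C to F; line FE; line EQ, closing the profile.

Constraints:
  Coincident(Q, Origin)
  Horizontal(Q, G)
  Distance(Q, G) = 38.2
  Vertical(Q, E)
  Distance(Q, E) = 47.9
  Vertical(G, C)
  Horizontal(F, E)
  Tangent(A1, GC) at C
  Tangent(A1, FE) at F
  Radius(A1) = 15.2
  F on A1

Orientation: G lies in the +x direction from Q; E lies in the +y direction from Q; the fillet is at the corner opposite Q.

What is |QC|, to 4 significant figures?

50.28

Q is at the origin; QG is horizontal with |QG| = 38.2 and G on the +x side, so G = (38.20, 0.000). QE is vertical with |QE| = 47.9 and E on the +y side, so E = (0.000, 47.90). The virtual corner opposite Q is at (38.20, 47.90). A1 meets GC tangentially, so SC is at right angles to GC and A1 meets FE tangentially, so SF is at right angles to FE, with radius 15.2, so the center S sits 15.2 in from both sides at S = (23.00, 32.70). That places the tangent points at C = (38.20, 32.70) on GC and F = (23.00, 47.90) on FE. Then |QC| = |C − Q| = 50.28.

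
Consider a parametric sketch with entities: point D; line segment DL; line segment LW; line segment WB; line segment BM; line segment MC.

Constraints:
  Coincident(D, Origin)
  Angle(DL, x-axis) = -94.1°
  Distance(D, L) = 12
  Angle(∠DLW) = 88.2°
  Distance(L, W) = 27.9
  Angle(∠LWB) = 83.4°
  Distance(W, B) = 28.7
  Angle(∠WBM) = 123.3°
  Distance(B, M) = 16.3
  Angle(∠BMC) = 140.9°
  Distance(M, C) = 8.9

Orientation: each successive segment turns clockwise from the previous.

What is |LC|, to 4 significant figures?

33.95

D is at the origin; DL runs at -94.1° with length 12.0, so L = (-0.8580, -11.97). ∠DLW = 88.2° gives LW at 174.1° from the x-axis; with |LW| = 27.9, W = (-28.61, -9.101). ∠LWB = 83.4° gives WB at 77.50° from the x-axis; with |WB| = 28.7, B = (-22.40, 18.92). ∠WBM = 123.3° gives BM at 20.80° from the x-axis; with |BM| = 16.3, M = (-7.161, 24.71). ∠BMC = 140.9° gives MC at -18.30° from the x-axis; with |MC| = 8.9, C = (1.289, 21.91). Then |LC| = |C − L| = 33.95.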